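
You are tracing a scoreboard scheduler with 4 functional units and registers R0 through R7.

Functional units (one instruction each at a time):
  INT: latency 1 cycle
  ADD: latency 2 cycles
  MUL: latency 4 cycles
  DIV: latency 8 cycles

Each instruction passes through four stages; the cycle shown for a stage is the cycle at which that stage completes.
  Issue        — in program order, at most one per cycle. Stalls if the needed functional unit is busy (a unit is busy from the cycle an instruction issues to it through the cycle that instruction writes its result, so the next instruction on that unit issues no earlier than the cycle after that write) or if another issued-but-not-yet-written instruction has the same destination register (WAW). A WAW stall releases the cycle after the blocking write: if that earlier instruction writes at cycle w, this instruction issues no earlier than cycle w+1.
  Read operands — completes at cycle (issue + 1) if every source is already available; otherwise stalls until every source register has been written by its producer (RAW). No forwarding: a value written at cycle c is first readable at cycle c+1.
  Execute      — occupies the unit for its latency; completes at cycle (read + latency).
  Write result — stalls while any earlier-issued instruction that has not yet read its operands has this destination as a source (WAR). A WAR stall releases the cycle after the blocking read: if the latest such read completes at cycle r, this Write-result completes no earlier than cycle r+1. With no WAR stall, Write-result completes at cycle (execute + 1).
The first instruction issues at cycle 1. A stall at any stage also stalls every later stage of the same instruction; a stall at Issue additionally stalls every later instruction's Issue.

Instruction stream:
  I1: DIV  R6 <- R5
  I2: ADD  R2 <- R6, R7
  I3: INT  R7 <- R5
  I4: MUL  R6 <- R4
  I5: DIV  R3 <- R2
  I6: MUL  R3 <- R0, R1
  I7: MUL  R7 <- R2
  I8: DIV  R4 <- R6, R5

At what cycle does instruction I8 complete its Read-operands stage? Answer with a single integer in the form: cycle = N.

I1: IS=1 RO=2 EX=10 WR=11
I2: IS=2 RO=12 EX=14 WR=15  [RAW R6: wait I1 write@11]
I3: IS=3 RO=4 EX=5 WR=13  [WAR R7: wait I2 read@12]
I4: IS=12 RO=13 EX=17 WR=18  [WAW R6: wait I1 write@11]
I5: IS=13 RO=16 EX=24 WR=25  [RAW R2: wait I2 write@15]
I6: IS=26 RO=27 EX=31 WR=32  [WAW R3: wait I5 write@25]
I7: IS=33 RO=34 EX=38 WR=39  [struct: MUL busy until I6 writes@32]
I8: IS=34 RO=35 EX=43 WR=44

cycle = 35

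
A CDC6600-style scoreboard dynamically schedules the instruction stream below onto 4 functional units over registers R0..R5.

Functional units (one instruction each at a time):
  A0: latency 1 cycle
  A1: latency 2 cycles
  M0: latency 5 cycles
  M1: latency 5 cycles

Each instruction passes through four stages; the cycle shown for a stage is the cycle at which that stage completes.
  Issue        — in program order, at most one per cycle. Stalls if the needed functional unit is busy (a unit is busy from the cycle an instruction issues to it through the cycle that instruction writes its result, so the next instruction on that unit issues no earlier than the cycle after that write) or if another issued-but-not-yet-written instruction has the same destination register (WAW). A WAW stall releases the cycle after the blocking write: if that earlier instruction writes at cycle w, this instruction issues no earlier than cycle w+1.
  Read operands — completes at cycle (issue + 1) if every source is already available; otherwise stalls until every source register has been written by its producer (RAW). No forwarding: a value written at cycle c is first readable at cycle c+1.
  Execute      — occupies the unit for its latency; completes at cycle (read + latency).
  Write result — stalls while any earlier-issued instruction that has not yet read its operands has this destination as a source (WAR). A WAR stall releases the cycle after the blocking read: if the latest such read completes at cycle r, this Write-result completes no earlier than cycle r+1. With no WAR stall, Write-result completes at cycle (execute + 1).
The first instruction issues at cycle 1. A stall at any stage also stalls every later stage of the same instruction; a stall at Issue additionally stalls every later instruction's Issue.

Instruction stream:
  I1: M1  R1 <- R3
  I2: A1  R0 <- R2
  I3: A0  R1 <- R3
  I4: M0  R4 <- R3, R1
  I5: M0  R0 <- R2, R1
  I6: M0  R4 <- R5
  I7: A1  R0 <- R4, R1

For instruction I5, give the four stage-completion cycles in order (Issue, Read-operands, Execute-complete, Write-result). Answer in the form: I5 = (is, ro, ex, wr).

I5 = (20, 21, 26, 27)

[1] I1 issues→M1
[2] I1 reads | I2 issues→A1
[3] I2 reads
[5] I2 exec-done
[6] I2 writes R0
[7] I1 exec-done
[8] I1 writes R1
[9] I3 issues→A0
[10] I3 reads | I4 issues→M0
[11] I3 exec-done
[12] I3 writes R1
[13] I4 reads
[18] I4 exec-done
[19] I4 writes R4
[20] I5 issues→M0
[21] I5 reads
[26] I5 exec-done
[27] I5 writes R0
[28] I6 issues→M0
[29] I6 reads | I7 issues→A1
[34] I6 exec-done
[35] I6 writes R4
[36] I7 reads
[38] I7 exec-done
[39] I7 writes R0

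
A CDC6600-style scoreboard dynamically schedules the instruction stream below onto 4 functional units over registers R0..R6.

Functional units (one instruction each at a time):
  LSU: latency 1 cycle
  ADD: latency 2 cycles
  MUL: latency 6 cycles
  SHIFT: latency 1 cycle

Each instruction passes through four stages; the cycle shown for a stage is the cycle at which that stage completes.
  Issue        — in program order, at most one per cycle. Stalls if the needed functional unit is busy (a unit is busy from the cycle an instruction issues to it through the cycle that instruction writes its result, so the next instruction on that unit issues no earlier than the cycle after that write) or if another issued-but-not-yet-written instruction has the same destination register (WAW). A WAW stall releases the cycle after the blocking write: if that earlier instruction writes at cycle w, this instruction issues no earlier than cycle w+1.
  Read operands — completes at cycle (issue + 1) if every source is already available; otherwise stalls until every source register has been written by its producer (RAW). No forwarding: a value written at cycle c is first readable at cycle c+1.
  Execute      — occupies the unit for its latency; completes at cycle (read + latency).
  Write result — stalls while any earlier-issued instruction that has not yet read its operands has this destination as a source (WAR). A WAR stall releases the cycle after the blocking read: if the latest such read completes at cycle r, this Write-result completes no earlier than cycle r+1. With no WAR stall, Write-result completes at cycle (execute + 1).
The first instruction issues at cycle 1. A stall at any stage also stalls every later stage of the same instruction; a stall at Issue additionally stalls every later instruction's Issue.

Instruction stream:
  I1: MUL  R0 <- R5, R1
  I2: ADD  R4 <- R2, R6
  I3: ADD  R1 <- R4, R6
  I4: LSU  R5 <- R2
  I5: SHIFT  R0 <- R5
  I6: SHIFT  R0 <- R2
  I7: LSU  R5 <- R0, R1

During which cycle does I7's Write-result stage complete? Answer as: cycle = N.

cycle = 21

c1: I1 issues→MUL
c2: I1 reads · I2 issues→ADD
c3: I2 reads
c5: I2 exec-done
c6: I2 writes R4
c7: I3 issues→ADD
c8: I1 exec-done · I3 reads · I4 issues→LSU
c9: I1 writes R0 · I4 reads
c10: I3 exec-done · I4 exec-done · I5 issues→SHIFT
c11: I3 writes R1 · I4 writes R5
c12: I5 reads
c13: I5 exec-done
c14: I5 writes R0
c15: I6 issues→SHIFT
c16: I6 reads · I7 issues→LSU
c17: I6 exec-done
c18: I6 writes R0
c19: I7 reads
c20: I7 exec-done
c21: I7 writes R5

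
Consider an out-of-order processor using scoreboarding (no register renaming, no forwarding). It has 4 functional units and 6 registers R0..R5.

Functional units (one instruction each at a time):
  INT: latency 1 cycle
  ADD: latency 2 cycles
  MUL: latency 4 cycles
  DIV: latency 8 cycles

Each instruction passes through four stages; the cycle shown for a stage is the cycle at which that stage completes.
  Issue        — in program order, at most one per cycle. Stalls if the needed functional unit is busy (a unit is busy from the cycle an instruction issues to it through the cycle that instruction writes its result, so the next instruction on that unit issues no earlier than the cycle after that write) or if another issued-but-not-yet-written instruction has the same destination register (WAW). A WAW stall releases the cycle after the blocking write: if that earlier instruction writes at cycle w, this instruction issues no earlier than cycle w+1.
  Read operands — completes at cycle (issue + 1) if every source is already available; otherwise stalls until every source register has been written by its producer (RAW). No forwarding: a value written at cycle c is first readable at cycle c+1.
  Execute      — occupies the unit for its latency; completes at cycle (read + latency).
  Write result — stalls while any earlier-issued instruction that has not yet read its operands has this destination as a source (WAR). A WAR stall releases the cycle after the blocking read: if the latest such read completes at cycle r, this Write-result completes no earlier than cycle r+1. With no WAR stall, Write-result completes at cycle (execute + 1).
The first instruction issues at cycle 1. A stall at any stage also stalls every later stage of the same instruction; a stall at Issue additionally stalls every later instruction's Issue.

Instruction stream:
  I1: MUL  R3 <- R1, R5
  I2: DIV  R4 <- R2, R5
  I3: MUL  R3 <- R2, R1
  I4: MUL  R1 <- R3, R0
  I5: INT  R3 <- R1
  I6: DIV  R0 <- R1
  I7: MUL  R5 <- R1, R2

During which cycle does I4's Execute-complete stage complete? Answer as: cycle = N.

c1: I1 issues→MUL
c2: I1 reads · I2 issues→DIV
c3: I2 reads
c6: I1 exec-done
c7: I1 writes R3
c8: I3 issues→MUL
c9: I3 reads
c11: I2 exec-done
c12: I2 writes R4
c13: I3 exec-done
c14: I3 writes R3
c15: I4 issues→MUL
c16: I4 reads · I5 issues→INT
c17: I6 issues→DIV
c20: I4 exec-done
c21: I4 writes R1
c22: I5 reads · I6 reads · I7 issues→MUL
c23: I5 exec-done · I7 reads
c24: I5 writes R3
c27: I7 exec-done
c28: I7 writes R5
c30: I6 exec-done
c31: I6 writes R0

cycle = 20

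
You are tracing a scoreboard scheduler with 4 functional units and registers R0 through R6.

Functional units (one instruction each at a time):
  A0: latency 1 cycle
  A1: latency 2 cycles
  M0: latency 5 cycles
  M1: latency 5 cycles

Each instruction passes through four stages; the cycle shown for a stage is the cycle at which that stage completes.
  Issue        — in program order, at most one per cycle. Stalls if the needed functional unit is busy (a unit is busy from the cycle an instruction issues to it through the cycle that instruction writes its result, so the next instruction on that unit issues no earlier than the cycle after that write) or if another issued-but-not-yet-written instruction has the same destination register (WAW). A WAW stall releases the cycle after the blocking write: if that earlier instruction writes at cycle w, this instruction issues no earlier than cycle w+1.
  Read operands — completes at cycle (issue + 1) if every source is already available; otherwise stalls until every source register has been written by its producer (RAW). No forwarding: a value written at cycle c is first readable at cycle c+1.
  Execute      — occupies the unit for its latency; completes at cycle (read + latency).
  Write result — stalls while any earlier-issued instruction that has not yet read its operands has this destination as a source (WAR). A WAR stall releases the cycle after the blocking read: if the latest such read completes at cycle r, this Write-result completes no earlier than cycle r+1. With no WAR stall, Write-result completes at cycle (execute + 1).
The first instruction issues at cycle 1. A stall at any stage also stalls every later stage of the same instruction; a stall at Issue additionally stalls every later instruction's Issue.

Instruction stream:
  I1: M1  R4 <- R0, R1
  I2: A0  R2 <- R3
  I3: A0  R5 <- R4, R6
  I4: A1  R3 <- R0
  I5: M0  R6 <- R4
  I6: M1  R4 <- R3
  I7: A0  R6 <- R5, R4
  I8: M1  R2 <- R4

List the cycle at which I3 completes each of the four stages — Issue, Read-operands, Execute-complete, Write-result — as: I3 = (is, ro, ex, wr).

I3 = (6, 9, 10, 11)

[I1] 1/2/7/8
[I2] 2/3/4/5
[I3] 6/9/10/11  (struct: A0 busy until I2 writes@5; RAW R4: wait I1 write@8)
[I4] 7/8/10/11
[I5] 8/9/14/15
[I6] 9/12/17/18  (RAW R3: wait I4 write@11)
[I7] 16/19/20/21  (WAW R6: wait I5 write@15; RAW R4: wait I6 write@18)
[I8] 19/20/25/26  (struct: M1 busy until I6 writes@18)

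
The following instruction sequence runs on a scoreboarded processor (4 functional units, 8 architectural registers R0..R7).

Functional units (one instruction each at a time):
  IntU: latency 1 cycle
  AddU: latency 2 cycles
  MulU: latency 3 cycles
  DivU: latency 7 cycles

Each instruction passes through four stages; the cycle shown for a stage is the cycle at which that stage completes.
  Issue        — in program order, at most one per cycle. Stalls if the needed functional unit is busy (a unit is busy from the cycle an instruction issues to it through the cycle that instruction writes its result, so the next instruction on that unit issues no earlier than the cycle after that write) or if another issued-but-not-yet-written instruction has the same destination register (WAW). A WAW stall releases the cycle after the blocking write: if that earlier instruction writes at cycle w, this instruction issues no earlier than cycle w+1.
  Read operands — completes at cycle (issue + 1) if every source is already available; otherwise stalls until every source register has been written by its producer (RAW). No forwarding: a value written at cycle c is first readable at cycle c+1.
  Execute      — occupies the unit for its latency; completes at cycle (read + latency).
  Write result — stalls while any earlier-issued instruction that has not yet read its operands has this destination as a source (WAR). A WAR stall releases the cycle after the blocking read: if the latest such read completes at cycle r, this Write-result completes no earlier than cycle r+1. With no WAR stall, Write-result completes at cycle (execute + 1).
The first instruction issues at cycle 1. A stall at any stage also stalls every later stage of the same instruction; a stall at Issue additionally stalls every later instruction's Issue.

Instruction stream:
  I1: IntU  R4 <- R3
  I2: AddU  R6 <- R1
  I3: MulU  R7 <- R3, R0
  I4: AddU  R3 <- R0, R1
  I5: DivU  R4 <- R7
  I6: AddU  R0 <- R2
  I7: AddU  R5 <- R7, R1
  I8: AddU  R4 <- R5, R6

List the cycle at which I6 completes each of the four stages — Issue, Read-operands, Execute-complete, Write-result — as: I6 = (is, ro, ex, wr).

I6 = (12, 13, 15, 16)

t=1  issue I1 (IntU)
t=2  I1 read-ops; issue I2 (AddU)
t=3  I1 finished on IntU; I2 read-ops; issue I3 (MulU)
t=4  I1→R4; I3 read-ops
t=5  I2 finished on AddU
t=6  I2→R6
t=7  I3 finished on MulU; issue I4 (AddU)
t=8  I3→R7; I4 read-ops; issue I5 (DivU)
t=9  I5 read-ops
t=10  I4 finished on AddU
t=11  I4→R3
t=12  issue I6 (AddU)
t=13  I6 read-ops
t=15  I6 finished on AddU
t=16  I5 finished on DivU; I6→R0
t=17  I5→R4; issue I7 (AddU)
t=18  I7 read-ops
t=20  I7 finished on AddU
t=21  I7→R5
t=22  issue I8 (AddU)
t=23  I8 read-ops
t=25  I8 finished on AddU
t=26  I8→R4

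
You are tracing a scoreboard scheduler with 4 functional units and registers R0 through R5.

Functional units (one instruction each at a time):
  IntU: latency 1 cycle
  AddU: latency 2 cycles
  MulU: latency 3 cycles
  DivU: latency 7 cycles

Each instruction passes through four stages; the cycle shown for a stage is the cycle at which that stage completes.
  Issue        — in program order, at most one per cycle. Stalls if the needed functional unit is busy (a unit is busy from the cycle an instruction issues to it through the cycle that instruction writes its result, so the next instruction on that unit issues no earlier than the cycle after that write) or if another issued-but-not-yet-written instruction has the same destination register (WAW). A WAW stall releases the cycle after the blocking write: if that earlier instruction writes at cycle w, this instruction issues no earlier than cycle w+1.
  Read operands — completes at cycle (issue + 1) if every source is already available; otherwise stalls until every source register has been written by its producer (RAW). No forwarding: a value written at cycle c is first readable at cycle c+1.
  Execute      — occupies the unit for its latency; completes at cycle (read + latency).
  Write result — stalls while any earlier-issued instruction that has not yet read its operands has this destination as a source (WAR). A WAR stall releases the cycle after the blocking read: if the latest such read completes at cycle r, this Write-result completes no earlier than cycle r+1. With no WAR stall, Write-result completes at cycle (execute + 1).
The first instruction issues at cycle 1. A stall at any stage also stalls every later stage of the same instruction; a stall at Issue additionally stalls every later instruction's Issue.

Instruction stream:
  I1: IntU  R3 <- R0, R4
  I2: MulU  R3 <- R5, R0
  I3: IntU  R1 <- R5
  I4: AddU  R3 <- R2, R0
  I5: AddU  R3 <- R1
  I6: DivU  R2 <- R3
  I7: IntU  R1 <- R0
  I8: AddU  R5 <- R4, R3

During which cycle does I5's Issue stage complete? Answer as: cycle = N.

cycle = 16

I1: IS=1 RO=2 EX=3 WR=4
I2: IS=5 RO=6 EX=9 WR=10  [WAW R3: wait I1 write@4]
I3: IS=6 RO=7 EX=8 WR=9
I4: IS=11 RO=12 EX=14 WR=15  [WAW R3: wait I2 write@10]
I5: IS=16 RO=17 EX=19 WR=20  [struct: AddU busy until I4 writes@15]
I6: IS=17 RO=21 EX=28 WR=29  [RAW R3: wait I5 write@20]
I7: IS=18 RO=19 EX=20 WR=21
I8: IS=21 RO=22 EX=24 WR=25  [struct: AddU busy until I5 writes@20]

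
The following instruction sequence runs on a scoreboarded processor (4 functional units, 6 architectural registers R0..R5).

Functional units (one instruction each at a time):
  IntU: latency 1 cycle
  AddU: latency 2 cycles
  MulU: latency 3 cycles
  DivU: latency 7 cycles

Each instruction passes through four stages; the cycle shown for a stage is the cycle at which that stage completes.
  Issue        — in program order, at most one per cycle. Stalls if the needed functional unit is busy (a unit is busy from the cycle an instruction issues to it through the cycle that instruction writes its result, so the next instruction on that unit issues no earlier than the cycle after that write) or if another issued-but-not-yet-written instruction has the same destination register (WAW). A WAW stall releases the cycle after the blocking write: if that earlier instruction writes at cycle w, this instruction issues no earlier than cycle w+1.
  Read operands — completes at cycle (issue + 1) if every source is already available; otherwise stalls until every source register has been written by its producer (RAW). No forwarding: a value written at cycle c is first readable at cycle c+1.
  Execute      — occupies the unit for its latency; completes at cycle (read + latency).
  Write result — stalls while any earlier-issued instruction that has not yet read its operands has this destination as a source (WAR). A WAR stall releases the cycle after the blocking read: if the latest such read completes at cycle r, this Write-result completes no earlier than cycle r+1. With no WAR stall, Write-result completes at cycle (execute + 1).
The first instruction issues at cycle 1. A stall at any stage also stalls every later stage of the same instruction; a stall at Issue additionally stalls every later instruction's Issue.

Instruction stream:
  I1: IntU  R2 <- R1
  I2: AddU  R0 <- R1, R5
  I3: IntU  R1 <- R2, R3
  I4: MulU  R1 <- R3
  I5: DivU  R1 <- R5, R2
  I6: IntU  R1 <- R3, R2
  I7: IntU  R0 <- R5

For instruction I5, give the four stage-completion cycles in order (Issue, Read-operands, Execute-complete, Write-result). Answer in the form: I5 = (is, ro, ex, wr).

cycle 1: issue I1 (IntU)
cycle 2: I1 read-ops | issue I2 (AddU)
cycle 3: I1 finished on IntU | I2 read-ops
cycle 4: I1→R2
cycle 5: I2 finished on AddU | issue I3 (IntU)
cycle 6: I2→R0 | I3 read-ops
cycle 7: I3 finished on IntU
cycle 8: I3→R1
cycle 9: issue I4 (MulU)
cycle 10: I4 read-ops
cycle 13: I4 finished on MulU
cycle 14: I4→R1
cycle 15: issue I5 (DivU)
cycle 16: I5 read-ops
cycle 23: I5 finished on DivU
cycle 24: I5→R1
cycle 25: issue I6 (IntU)
cycle 26: I6 read-ops
cycle 27: I6 finished on IntU
cycle 28: I6→R1
cycle 29: issue I7 (IntU)
cycle 30: I7 read-ops
cycle 31: I7 finished on IntU
cycle 32: I7→R0

I5 = (15, 16, 23, 24)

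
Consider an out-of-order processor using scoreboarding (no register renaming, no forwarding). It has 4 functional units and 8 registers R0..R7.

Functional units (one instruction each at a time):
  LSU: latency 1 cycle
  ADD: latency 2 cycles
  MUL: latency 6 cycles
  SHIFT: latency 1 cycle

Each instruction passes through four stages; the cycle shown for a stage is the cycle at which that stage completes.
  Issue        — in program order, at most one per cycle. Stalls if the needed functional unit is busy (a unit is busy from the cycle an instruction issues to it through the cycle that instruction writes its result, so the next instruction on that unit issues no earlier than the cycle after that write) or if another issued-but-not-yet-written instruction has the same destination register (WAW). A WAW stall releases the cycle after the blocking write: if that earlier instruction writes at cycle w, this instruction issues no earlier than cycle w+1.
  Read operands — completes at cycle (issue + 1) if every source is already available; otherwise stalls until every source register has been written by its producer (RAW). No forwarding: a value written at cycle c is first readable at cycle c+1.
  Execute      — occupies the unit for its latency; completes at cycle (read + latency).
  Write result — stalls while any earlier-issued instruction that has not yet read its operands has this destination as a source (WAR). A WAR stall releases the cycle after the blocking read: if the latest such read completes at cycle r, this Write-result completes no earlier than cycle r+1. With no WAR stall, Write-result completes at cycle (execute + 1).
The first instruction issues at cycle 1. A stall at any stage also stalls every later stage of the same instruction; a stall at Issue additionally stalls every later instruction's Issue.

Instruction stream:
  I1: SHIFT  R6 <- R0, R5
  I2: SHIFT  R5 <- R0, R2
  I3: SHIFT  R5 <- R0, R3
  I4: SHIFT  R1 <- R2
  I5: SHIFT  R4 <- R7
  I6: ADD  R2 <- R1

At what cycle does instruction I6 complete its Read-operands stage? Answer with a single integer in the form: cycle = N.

[I1] 1/2/3/4
[I2] 5/6/7/8  (struct: SHIFT busy until I1 writes@4)
[I3] 9/10/11/12  (struct: SHIFT busy until I2 writes@8)
[I4] 13/14/15/16  (struct: SHIFT busy until I3 writes@12)
[I5] 17/18/19/20  (struct: SHIFT busy until I4 writes@16)
[I6] 18/19/21/22

cycle = 19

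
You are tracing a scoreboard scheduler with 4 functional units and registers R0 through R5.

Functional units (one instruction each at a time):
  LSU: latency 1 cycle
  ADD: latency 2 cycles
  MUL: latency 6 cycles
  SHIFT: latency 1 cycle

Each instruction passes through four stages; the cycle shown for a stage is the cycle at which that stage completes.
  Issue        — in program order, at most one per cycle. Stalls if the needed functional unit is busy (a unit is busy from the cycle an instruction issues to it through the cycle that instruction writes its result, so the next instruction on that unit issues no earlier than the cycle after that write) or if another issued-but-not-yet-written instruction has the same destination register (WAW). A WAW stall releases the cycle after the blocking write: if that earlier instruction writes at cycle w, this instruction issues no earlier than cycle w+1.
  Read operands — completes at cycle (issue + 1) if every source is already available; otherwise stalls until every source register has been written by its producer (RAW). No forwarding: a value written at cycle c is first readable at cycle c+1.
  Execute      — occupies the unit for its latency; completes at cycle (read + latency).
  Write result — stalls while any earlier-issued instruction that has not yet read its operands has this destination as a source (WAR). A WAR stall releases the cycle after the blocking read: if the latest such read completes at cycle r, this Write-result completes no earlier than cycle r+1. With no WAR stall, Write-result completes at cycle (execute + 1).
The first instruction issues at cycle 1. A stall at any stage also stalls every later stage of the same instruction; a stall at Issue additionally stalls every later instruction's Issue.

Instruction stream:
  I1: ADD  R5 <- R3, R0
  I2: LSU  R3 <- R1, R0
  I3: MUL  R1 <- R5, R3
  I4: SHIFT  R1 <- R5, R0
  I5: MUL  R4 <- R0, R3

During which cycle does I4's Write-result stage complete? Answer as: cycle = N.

cycle = 17

c1: I1 dispatched to ADD
c2: I1 operands ready; I2 dispatched to LSU
c3: I2 operands ready; I3 dispatched to MUL
c4: I1 complete; I2 complete
c5: R5←I1; R3←I2
c6: I3 operands ready
c12: I3 complete
c13: R1←I3
c14: I4 dispatched to SHIFT
c15: I4 operands ready; I5 dispatched to MUL
c16: I4 complete; I5 operands ready
c17: R1←I4
c22: I5 complete
c23: R4←I5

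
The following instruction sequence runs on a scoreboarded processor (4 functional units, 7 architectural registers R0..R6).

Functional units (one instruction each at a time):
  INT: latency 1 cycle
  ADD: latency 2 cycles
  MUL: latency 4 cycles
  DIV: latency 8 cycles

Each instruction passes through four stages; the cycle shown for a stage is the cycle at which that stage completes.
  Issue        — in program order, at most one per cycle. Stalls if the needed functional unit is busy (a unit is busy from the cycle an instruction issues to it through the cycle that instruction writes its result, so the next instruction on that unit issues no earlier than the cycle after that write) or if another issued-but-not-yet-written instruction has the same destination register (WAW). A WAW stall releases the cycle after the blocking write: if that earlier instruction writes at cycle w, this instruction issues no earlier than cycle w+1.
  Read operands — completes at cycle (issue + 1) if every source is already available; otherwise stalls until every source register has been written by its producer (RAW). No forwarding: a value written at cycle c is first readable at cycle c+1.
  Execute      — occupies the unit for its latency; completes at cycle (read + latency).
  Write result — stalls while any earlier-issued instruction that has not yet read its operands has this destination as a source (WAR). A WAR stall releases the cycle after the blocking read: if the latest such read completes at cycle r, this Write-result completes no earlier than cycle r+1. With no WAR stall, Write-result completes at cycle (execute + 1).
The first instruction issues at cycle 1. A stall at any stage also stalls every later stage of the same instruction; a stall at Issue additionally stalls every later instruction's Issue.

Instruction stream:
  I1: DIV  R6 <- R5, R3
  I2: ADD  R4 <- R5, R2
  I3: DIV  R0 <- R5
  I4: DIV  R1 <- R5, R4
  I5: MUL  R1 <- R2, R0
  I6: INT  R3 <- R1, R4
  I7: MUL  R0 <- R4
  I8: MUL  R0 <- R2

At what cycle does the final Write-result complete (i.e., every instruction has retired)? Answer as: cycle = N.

cycle = 54

I1 -> (1, 2, 10, 11)
I2 -> (2, 3, 5, 6)
I3 -> (12, 13, 21, 22)  // struct: DIV busy until I1 writes@11
I4 -> (23, 24, 32, 33)  // struct: DIV busy until I3 writes@22
I5 -> (34, 35, 39, 40)  // WAW R1: wait I4 write@33
I6 -> (35, 41, 42, 43)  // RAW R1: wait I5 write@40
I7 -> (41, 42, 46, 47)  // struct: MUL busy until I5 writes@40
I8 -> (48, 49, 53, 54)  // struct: MUL busy until I7 writes@47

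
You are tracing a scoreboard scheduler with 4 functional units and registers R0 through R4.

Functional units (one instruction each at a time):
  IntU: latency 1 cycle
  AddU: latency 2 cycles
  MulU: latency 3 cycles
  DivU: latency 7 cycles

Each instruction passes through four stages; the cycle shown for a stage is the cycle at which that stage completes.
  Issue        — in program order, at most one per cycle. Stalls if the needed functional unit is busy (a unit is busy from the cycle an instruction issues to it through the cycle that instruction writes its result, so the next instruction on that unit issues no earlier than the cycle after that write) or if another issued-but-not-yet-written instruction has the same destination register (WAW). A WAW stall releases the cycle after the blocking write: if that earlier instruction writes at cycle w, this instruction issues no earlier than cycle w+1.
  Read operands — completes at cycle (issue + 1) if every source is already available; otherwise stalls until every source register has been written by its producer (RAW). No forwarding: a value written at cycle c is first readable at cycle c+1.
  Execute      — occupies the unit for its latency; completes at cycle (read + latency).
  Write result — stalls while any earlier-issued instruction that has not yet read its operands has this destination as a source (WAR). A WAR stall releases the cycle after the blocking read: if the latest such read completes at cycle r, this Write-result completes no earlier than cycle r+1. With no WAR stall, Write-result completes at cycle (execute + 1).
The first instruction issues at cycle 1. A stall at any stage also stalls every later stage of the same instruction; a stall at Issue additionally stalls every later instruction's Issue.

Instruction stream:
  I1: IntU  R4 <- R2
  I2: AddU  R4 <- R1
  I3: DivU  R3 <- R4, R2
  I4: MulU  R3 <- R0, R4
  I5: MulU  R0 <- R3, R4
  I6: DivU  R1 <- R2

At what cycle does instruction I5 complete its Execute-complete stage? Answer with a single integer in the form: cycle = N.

cycle = 29

cycle 1: issue I1 (IntU)
cycle 2: I1 read-ops
cycle 3: I1 finished on IntU
cycle 4: I1→R4
cycle 5: issue I2 (AddU)
cycle 6: I2 read-ops, issue I3 (DivU)
cycle 8: I2 finished on AddU
cycle 9: I2→R4
cycle 10: I3 read-ops
cycle 17: I3 finished on DivU
cycle 18: I3→R3
cycle 19: issue I4 (MulU)
cycle 20: I4 read-ops
cycle 23: I4 finished on MulU
cycle 24: I4→R3
cycle 25: issue I5 (MulU)
cycle 26: I5 read-ops, issue I6 (DivU)
cycle 27: I6 read-ops
cycle 29: I5 finished on MulU
cycle 30: I5→R0
cycle 34: I6 finished on DivU
cycle 35: I6→R1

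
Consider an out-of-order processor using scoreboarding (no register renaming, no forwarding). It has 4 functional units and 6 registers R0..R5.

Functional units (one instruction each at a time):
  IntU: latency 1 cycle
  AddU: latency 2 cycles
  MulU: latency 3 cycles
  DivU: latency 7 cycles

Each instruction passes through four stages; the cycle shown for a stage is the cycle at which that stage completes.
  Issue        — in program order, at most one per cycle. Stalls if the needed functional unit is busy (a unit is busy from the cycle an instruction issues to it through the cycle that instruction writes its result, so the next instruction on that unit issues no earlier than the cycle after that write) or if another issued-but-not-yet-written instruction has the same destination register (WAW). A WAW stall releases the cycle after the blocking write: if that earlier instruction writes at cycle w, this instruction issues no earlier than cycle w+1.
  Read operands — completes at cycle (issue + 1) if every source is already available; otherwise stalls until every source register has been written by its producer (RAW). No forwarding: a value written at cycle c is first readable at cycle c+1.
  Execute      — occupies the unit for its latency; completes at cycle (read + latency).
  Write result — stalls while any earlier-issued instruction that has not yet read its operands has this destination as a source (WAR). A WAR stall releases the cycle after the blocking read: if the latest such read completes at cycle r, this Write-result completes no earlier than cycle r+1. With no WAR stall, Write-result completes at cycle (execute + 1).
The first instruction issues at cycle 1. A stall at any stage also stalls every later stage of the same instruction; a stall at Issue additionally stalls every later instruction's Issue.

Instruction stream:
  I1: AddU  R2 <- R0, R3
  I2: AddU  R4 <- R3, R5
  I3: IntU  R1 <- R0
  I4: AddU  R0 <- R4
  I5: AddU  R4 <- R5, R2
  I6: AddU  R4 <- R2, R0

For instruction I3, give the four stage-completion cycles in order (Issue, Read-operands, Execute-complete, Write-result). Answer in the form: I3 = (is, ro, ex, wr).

I3 = (7, 8, 9, 10)

cycle 1: I1→AddU
cycle 2: I1 RO
cycle 4: I1 EX
cycle 5: I1 WR R2
cycle 6: I2→AddU
cycle 7: I2 RO, I3→IntU
cycle 8: I3 RO
cycle 9: I2 EX, I3 EX
cycle 10: I2 WR R4, I3 WR R1
cycle 11: I4→AddU
cycle 12: I4 RO
cycle 14: I4 EX
cycle 15: I4 WR R0
cycle 16: I5→AddU
cycle 17: I5 RO
cycle 19: I5 EX
cycle 20: I5 WR R4
cycle 21: I6→AddU
cycle 22: I6 RO
cycle 24: I6 EX
cycle 25: I6 WR R4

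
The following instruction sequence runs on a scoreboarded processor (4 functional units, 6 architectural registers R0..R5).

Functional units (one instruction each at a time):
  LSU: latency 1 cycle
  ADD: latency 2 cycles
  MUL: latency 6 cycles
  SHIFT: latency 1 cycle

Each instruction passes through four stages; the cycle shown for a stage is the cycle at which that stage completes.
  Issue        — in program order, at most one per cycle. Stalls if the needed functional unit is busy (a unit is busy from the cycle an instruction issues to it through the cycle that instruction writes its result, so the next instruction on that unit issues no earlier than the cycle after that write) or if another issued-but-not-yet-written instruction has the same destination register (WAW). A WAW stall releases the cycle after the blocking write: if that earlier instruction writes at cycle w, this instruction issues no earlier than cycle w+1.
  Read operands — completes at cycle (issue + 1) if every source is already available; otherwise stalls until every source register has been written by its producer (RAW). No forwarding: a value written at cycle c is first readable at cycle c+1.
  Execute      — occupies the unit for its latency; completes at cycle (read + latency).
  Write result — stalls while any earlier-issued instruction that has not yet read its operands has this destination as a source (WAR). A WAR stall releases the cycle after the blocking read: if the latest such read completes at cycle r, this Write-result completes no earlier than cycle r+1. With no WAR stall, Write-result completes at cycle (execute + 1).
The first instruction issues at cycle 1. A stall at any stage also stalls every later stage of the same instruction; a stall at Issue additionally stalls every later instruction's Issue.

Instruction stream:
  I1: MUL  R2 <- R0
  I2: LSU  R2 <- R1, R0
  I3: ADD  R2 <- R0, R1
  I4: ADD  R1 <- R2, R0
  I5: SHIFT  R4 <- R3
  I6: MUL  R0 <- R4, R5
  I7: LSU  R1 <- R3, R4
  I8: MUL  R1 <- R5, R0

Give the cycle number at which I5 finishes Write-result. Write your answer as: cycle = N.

cycle = 23

c1: issue I1 (MUL)
c2: I1 read-ops
c8: I1 finished on MUL
c9: I1→R2
c10: issue I2 (LSU)
c11: I2 read-ops
c12: I2 finished on LSU
c13: I2→R2
c14: issue I3 (ADD)
c15: I3 read-ops
c17: I3 finished on ADD
c18: I3→R2
c19: issue I4 (ADD)
c20: I4 read-ops, issue I5 (SHIFT)
c21: I5 read-ops, issue I6 (MUL)
c22: I4 finished on ADD, I5 finished on SHIFT
c23: I4→R1, I5→R4
c24: I6 read-ops, issue I7 (LSU)
c25: I7 read-ops
c26: I7 finished on LSU
c27: I7→R1
c30: I6 finished on MUL
c31: I6→R0
c32: issue I8 (MUL)
c33: I8 read-ops
c39: I8 finished on MUL
c40: I8→R1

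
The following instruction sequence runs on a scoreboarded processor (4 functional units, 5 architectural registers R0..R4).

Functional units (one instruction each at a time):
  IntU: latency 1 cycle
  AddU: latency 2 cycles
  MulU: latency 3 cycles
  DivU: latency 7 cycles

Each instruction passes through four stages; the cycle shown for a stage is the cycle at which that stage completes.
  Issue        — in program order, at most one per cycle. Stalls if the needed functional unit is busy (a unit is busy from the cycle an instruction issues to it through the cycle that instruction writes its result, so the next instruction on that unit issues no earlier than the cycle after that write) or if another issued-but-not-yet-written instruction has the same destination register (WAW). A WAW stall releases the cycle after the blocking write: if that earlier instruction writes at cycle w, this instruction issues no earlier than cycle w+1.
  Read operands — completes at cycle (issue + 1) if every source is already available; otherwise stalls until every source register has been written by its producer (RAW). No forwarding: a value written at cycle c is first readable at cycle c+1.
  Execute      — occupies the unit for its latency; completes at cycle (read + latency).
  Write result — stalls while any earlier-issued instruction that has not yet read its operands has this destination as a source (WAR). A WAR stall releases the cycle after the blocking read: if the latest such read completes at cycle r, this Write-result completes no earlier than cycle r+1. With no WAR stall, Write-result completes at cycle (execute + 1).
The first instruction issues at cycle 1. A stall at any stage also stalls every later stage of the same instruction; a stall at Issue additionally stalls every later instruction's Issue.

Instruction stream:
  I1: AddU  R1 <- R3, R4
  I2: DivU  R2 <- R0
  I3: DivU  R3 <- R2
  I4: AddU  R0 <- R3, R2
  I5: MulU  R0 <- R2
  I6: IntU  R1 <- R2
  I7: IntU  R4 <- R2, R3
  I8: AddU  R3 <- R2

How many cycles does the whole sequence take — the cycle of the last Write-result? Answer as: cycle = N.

1) issue 1, read 2, done 4, write 5
2) issue 2, read 3, done 10, write 11
3) issue 12, read 13, done 20, write 21  <struct: DivU busy until I2 writes@11>
4) issue 13, read 22, done 24, write 25  <RAW R3: wait I3 write@21>
5) issue 26, read 27, done 30, write 31  <WAW R0: wait I4 write@25>
6) issue 27, read 28, done 29, write 30
7) issue 31, read 32, done 33, write 34  <struct: IntU busy until I6 writes@30>
8) issue 32, read 33, done 35, write 36

cycle = 36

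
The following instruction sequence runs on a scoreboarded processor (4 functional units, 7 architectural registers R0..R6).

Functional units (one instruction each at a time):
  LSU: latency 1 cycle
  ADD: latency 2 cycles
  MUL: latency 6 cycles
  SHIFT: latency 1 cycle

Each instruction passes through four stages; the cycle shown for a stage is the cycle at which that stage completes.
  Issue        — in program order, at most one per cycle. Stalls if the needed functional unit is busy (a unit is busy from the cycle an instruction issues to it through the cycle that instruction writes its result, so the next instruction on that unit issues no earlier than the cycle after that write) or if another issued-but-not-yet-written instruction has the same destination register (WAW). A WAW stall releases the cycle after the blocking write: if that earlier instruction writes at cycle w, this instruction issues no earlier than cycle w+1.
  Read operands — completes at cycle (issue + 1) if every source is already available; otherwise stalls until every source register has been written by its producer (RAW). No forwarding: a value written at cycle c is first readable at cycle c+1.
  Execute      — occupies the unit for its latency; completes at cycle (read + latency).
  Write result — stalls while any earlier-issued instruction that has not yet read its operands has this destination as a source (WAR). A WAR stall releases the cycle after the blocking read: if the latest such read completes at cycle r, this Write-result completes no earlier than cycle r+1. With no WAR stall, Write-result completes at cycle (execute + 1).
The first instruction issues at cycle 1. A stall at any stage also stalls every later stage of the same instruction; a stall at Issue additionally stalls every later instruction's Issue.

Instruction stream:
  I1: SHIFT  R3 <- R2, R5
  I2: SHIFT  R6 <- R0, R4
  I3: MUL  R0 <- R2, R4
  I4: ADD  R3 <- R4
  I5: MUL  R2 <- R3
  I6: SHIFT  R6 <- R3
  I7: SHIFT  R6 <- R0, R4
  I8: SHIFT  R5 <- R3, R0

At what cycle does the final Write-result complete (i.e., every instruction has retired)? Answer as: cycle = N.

[1] I1 issues→SHIFT
[2] I1 reads
[3] I1 exec-done
[4] I1 writes R3
[5] I2 issues→SHIFT
[6] I2 reads; I3 issues→MUL
[7] I2 exec-done; I3 reads; I4 issues→ADD
[8] I2 writes R6; I4 reads
[10] I4 exec-done
[11] I4 writes R3
[13] I3 exec-done
[14] I3 writes R0
[15] I5 issues→MUL
[16] I5 reads; I6 issues→SHIFT
[17] I6 reads
[18] I6 exec-done
[19] I6 writes R6
[20] I7 issues→SHIFT
[21] I7 reads
[22] I5 exec-done; I7 exec-done
[23] I5 writes R2; I7 writes R6
[24] I8 issues→SHIFT
[25] I8 reads
[26] I8 exec-done
[27] I8 writes R5

cycle = 27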